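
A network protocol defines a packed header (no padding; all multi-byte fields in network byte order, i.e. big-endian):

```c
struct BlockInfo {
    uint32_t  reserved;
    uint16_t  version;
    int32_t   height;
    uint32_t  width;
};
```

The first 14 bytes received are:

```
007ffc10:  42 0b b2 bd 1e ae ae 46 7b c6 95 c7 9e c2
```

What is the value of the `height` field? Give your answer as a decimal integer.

-1371112506

`height` follows `reserved` (4 B), `version` (2 B), so it starts at offset 4 + 2 = 6 and occupies 4 bytes.
Bytes at offsets 6..9: AE 46 7B C6.
In big-endian order the high byte comes first in memory.
The bytes are already most-significant first: 0xAE467BC6.
Top bit is set, so as a signed 32-bit value this is 0xAE467BC6 − 2^32 = -1371112506.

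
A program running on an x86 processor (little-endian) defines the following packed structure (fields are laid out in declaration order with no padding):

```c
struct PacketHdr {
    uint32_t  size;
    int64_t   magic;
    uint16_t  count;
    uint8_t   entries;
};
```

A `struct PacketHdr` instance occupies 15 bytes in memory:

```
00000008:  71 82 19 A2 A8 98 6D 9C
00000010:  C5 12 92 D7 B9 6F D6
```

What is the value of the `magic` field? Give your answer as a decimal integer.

`magic` follows `size` (4 bytes), so it starts at byte offset 4 and occupies 8 bytes.
Bytes at offsets 4..11: A8 98 6D 9C C5 12 92 D7.
Little-endian stores the least-significant byte at the lowest address.
Reassemble most-significant byte first: D7 92 12 C5 9C 6D 98 A8 → 0xD79212C59C6D98A8.
Top bit is set, so as a signed 64-bit value this is 0xD79212C59C6D98A8 − 2^64 = -2913245369013004120.

-2913245369013004120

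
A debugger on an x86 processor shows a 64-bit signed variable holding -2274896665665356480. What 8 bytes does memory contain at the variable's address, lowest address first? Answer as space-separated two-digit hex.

Two's complement of -2274896665665356480 in 64 bits: 2274896665665356480 = 0x1F920E76E9B442C0; invert → 0xE06DF189164BBD3F; add 1 → 0xE06DF189164BBD40.
Split into bytes (most-significant first): E0 6D F1 89 16 4B BD 40.
In little-endian order the low byte comes first in memory.
So at ascending addresses the bytes are 40 BD 4B 16 89 F1 6D E0.

40 BD 4B 16 89 F1 6D E0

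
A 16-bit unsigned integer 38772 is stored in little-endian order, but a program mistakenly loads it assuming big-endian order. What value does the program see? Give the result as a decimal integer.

38772 in 16-bit hexadecimal is 0x9774.
Stored little-endian, the bytes at ascending addresses are 74 97.
Read back as big-endian, the last byte is least significant, giving 0x7497.
0x7497 = 29847.

29847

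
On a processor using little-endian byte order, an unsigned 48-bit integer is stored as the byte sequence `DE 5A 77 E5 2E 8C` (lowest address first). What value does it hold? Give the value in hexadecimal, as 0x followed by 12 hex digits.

0x8C2EE5775ADE

Little-endian: lowest address holds the least-significant byte.
Reassemble most-significant byte first: 8C 2E E5 77 5A DE → 0x8C2EE5775ADE.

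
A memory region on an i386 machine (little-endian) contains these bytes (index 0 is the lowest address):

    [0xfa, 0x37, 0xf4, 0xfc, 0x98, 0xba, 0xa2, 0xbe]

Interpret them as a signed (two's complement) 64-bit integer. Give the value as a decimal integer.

-4709997094034458630

Little-endian: lowest address holds the least-significant byte.
Reassemble most-significant byte first: BE A2 BA 98 FC F4 37 FA → 0xBEA2BA98FCF437FA.
Top bit is set, so as a signed 64-bit value this is 0xBEA2BA98FCF437FA − 2^64 = -4709997094034458630.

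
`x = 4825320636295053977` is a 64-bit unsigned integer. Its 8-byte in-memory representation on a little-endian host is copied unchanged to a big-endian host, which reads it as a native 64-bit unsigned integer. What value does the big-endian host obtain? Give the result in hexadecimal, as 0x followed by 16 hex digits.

4825320636295053977 in 64-bit hexadecimal is 0x42F6FB8D95BA8299.
Stored little-endian, the bytes at ascending addresses are 99 82 BA 95 8D FB F6 42.
Read back as big-endian, the last byte is least significant, giving 0x9982BA958DFBF642.

0x9982BA958DFBF642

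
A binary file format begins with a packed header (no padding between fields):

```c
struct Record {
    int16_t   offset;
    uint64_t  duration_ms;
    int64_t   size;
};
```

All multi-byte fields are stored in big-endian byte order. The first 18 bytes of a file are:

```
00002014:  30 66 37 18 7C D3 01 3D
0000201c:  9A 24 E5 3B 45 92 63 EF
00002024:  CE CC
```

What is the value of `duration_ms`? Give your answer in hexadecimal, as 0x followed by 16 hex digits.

0x37187CD3013D9A24

`duration_ms` follows `offset` (2 bytes), so it starts at byte offset 2 and occupies 8 bytes.
Bytes at offsets 2..9: 37 18 7C D3 01 3D 9A 24.
In big-endian order the high byte comes first in memory.
The bytes are already most-significant first: 0x37187CD3013D9A24.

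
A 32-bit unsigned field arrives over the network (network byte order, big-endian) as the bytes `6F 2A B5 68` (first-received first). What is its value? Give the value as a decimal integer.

Big-endian stores the most-significant byte at the lowest address.
The bytes are already most-significant first: 0x6F2AB568.
0x6F2AB568 = 1865069928.

1865069928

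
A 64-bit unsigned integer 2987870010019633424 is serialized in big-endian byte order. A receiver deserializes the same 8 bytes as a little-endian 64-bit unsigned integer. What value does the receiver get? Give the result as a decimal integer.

1178047093102311209

2987870010019633424 in 64-bit hexadecimal is 0x29770BF196435910.
Stored big-endian, the bytes at ascending addresses are 29 77 0B F1 96 43 59 10.
Read back as little-endian, the first byte is least significant, giving 0x10594396F10B7729.
0x10594396F10B7729 = 1178047093102311209.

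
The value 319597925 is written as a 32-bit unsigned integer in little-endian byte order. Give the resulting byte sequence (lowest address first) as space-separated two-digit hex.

319597925 in hexadecimal, padded to 32 bits, is 0x130CAD65.
Split into bytes (most-significant first): 13 0C AD 65.
Little-endian: lowest address holds the least-significant byte.
So at ascending addresses the bytes are 65 AD 0C 13.

65 AD 0C 13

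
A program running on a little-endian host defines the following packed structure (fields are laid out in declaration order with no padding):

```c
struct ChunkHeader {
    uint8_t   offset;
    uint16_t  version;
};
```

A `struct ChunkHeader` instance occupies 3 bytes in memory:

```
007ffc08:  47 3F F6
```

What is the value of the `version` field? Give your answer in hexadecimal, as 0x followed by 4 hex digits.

`version` follows `offset` (1 byte), so it starts at byte offset 1 and occupies 2 bytes.
Bytes at offsets 1..2: 3F F6.
Little-endian stores the least-significant byte at the lowest address.
Reassemble most-significant byte first: F6 3F → 0xF63F.

0xF63F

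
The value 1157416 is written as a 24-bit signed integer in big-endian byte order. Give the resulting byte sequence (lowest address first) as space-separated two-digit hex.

11 A9 28

1157416 in hexadecimal, padded to 24 bits, is 0x11A928.
Split into bytes (most-significant first): 11 A9 28.
Big-endian stores the most-significant byte at the lowest address.
So the memory order matches the most-significant-first order: 11 A9 28.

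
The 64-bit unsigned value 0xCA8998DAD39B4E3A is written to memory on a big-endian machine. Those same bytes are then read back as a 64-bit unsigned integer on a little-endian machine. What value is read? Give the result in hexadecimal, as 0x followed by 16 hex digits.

Stored big-endian, the bytes at ascending addresses are CA 89 98 DA D3 9B 4E 3A.
Read back as little-endian, the first byte is least significant, giving 0x3A4E9BD3DA9889CA.

0x3A4E9BD3DA9889CA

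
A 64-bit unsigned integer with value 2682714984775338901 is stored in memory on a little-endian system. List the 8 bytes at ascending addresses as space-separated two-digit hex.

95 CB 26 A5 10 EB 3A 25

2682714984775338901 in hexadecimal, padded to 64 bits, is 0x253AEB10A526CB95.
Split into bytes (most-significant first): 25 3A EB 10 A5 26 CB 95.
Little-endian stores the least-significant byte at the lowest address.
So at ascending addresses the bytes are 95 CB 26 A5 10 EB 3A 25.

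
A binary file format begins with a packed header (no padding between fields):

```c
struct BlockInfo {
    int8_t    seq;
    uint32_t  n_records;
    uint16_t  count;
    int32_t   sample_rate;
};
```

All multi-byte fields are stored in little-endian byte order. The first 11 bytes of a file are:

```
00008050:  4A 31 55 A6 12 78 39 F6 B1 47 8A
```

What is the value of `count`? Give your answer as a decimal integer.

14712

`count` follows `seq` (1 B), `n_records` (4 B), so it starts at offset 1 + 4 = 5 and occupies 2 bytes.
Bytes at offsets 5..6: 78 39.
Little-endian stores the least-significant byte at the lowest address.
Reassemble most-significant byte first: 39 78 → 0x3978.
0x3978 = 14712.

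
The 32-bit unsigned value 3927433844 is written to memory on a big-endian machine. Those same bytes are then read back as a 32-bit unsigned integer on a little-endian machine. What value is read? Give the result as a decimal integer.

3927433844 in 32-bit hexadecimal is 0xEA17E274.
Stored big-endian, the bytes at ascending addresses are EA 17 E2 74.
Read back as little-endian, the first byte is least significant, giving 0x74E217EA.
0x74E217EA = 1960974314.

1960974314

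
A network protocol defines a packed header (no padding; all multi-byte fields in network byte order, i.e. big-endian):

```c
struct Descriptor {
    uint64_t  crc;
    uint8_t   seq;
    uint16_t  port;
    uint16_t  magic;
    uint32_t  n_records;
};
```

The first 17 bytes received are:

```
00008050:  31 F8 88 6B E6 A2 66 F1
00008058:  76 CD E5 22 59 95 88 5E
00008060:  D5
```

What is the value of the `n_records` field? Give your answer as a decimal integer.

2508742357

`n_records` follows `crc` (8 B), `seq` (1 B), `port` (2 B), `magic` (2 B), so it starts at offset 8 + 1 + 2 + 2 = 13 and occupies 4 bytes.
Bytes at offsets 13..16: 95 88 5E D5.
Big-endian: lowest address holds the most-significant byte.
The bytes are already most-significant first: 0x95885ED5.
0x95885ED5 = 2508742357.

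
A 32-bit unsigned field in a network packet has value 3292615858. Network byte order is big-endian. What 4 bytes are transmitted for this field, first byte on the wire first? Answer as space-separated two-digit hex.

C4 41 54 B2

3292615858 in hexadecimal, padded to 32 bits, is 0xC44154B2.
Split into bytes (most-significant first): C4 41 54 B2.
Big-endian: lowest address holds the most-significant byte.
So the memory order matches the most-significant-first order: C4 41 54 B2.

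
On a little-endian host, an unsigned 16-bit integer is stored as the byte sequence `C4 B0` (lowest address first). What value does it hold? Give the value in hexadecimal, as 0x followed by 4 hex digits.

In little-endian order the low byte comes first in memory.
Reassemble most-significant byte first: B0 C4 → 0xB0C4.

0xB0C4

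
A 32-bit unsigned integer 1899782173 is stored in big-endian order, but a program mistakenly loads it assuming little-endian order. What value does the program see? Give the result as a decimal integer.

1899782173 in 32-bit hexadecimal is 0x713C601D.
Stored big-endian, the bytes at ascending addresses are 71 3C 60 1D.
Read back as little-endian, the first byte is least significant, giving 0x1D603C71.
0x1D603C71 = 492846193.

492846193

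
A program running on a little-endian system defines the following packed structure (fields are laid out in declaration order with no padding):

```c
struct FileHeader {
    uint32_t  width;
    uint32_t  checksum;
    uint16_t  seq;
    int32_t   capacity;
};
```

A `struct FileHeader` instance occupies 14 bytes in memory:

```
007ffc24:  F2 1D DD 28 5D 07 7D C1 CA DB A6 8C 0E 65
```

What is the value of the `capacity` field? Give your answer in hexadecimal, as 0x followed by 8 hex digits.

`capacity` follows `width` (4 B), `checksum` (4 B), `seq` (2 B), so it starts at offset 4 + 4 + 2 = 10 and occupies 4 bytes.
Bytes at offsets 10..13: A6 8C 0E 65.
Little-endian: lowest address holds the least-significant byte.
Reassemble most-significant byte first: 65 0E 8C A6 → 0x650E8CA6.

0x650E8CA6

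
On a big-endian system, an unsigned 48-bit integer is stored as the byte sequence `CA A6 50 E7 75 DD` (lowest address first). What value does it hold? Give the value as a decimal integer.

222815670728157

Big-endian: lowest address holds the most-significant byte.
The bytes are already most-significant first: 0xCAA650E775DD.
0xCAA650E775DD = 222815670728157.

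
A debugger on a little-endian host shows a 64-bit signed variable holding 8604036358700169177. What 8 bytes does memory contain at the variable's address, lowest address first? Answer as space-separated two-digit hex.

D9 77 DE 6A 7B AD 67 77

8604036358700169177 in hexadecimal, padded to 64 bits, is 0x7767AD7B6ADE77D9.
Split into bytes (most-significant first): 77 67 AD 7B 6A DE 77 D9.
In little-endian order the low byte comes first in memory.
So at ascending addresses the bytes are D9 77 DE 6A 7B AD 67 77.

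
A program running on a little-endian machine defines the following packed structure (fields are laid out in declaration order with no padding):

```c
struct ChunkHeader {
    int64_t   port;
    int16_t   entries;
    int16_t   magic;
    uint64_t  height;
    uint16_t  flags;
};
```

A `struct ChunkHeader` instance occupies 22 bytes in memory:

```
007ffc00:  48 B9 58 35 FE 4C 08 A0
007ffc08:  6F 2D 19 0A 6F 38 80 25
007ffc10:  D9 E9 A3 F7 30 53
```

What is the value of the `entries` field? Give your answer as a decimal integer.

`entries` follows `port` (8 bytes), so it starts at byte offset 8 and occupies 2 bytes.
Bytes at offsets 8..9: 6F 2D.
In little-endian order the low byte comes first in memory.
Reassemble most-significant byte first: 2D 6F → 0x2D6F.
0x2D6F = 11631.

11631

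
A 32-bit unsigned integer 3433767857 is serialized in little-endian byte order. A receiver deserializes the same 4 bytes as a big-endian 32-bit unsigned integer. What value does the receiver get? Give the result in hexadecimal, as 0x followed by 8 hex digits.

3433767857 in 32-bit hexadecimal is 0xCCAB23B1.
Stored little-endian, the bytes at ascending addresses are B1 23 AB CC.
Read back as big-endian, the last byte is least significant, giving 0xB123ABCC.

0xB123ABCC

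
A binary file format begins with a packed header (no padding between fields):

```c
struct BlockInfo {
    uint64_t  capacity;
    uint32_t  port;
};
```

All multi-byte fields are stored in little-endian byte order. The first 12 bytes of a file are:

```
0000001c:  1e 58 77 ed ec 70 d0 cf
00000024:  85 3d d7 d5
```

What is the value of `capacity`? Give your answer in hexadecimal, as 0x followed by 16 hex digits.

`capacity` is the first field, at byte offset 0, occupying 8 bytes.
Bytes at offsets 0..7: 1E 58 77 ED EC 70 D0 CF.
In little-endian order the low byte comes first in memory.
Reassemble most-significant byte first: CF D0 70 EC ED 77 58 1E → 0xCFD070ECED77581E.

0xCFD070ECED77581E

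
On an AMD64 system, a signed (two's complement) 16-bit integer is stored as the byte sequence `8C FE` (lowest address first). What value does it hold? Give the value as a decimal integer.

Little-endian stores the least-significant byte at the lowest address.
Reassemble most-significant byte first: FE 8C → 0xFE8C.
Top bit is set, so as a signed 16-bit value this is 0xFE8C − 2^16 = -372.

-372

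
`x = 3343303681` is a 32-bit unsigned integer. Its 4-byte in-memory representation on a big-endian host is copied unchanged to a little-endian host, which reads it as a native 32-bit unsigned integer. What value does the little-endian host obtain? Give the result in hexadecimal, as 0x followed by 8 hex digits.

3343303681 in 32-bit hexadecimal is 0xC746C401.
Stored big-endian, the bytes at ascending addresses are C7 46 C4 01.
Read back as little-endian, the first byte is least significant, giving 0x01C446C7.

0x01C446C7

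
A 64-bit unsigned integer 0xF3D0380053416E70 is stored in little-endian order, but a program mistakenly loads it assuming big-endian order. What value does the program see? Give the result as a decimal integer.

Stored little-endian, the bytes at ascending addresses are 70 6E 41 53 00 38 D0 F3.
Read back as big-endian, the last byte is least significant, giving 0x706E41530038D0F3.
0x706E41530038D0F3 = 8101484604427915507.

8101484604427915507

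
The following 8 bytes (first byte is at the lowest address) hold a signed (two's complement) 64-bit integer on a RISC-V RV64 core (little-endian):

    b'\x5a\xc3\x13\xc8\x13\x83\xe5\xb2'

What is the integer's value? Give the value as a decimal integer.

In little-endian order the low byte comes first in memory.
Reassemble most-significant byte first: B2 E5 83 13 C8 13 C3 5A → 0xB2E58313C813C35A.
Top bit is set, so as a signed 64-bit value this is 0xB2E58313C813C35A − 2^64 = -5555890444307283110.

-5555890444307283110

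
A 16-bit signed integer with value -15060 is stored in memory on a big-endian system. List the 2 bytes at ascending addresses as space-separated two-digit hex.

C5 2C

Two's complement of -15060 in 16 bits: 15060 = 0x3AD4; invert → 0xC52B; add 1 → 0xC52C.
Split into bytes (most-significant first): C5 2C.
In big-endian order the high byte comes first in memory.
So the memory order matches the most-significant-first order: C5 2C.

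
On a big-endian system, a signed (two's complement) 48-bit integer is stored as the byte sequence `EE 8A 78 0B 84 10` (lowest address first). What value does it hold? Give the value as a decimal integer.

-19196489792496

In big-endian order the high byte comes first in memory.
The bytes are already most-significant first: 0xEE8A780B8410.
Top bit is set, so as a signed 48-bit value this is 0xEE8A780B8410 − 2^48 = -19196489792496.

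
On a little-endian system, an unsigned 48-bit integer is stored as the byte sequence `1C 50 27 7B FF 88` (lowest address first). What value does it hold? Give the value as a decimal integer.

150630864211996

In little-endian order the low byte comes first in memory.
Reassemble most-significant byte first: 88 FF 7B 27 50 1C → 0x88FF7B27501C.
0x88FF7B27501C = 150630864211996.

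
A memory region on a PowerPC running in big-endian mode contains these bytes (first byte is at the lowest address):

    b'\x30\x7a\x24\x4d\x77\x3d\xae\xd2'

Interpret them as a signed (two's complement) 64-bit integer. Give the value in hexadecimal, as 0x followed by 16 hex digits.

Big-endian: lowest address holds the most-significant byte.
The bytes are already most-significant first: 0x307A244D773DAED2.

0x307A244D773DAED2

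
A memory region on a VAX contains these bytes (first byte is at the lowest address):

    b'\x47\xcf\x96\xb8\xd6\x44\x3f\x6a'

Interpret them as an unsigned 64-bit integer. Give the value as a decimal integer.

In little-endian order the low byte comes first in memory.
Reassemble most-significant byte first: 6A 3F 44 D6 B8 96 CF 47 → 0x6A3F44D6B896CF47.
0x6A3F44D6B896CF47 = 7655913580563713863.

7655913580563713863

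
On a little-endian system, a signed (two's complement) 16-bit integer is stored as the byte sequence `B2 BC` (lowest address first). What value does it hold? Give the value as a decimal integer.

-17230

Little-endian: lowest address holds the least-significant byte.
Reassemble most-significant byte first: BC B2 → 0xBCB2.
Top bit is set, so as a signed 16-bit value this is 0xBCB2 − 2^16 = -17230.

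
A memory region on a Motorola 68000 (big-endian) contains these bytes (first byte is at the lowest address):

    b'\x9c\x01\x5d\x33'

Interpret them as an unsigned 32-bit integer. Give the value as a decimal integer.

Big-endian: lowest address holds the most-significant byte.
The bytes are already most-significant first: 0x9C015D33.
0x9C015D33 = 2617335091.

2617335091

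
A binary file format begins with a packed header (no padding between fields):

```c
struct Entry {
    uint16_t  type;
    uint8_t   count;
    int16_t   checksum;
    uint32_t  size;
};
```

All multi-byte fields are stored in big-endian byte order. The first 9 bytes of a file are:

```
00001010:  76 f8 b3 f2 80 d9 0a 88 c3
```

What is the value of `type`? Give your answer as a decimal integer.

`type` is the first field, at byte offset 0, occupying 2 bytes.
Bytes at offsets 0..1: 76 F8.
Big-endian stores the most-significant byte at the lowest address.
The bytes are already most-significant first: 0x76F8.
0x76F8 = 30456.

30456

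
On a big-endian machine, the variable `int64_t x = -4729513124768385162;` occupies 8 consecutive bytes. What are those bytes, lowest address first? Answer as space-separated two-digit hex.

BE 5D 64 DE FD A1 F7 76

Two's complement of -4729513124768385162 in 64 bits: 4729513124768385162 = 0x41A29B21025E088A; invert → 0xBE5D64DEFDA1F775; add 1 → 0xBE5D64DEFDA1F776.
Split into bytes (most-significant first): BE 5D 64 DE FD A1 F7 76.
Big-endian: lowest address holds the most-significant byte.
So the memory order matches the most-significant-first order: BE 5D 64 DE FD A1 F7 76.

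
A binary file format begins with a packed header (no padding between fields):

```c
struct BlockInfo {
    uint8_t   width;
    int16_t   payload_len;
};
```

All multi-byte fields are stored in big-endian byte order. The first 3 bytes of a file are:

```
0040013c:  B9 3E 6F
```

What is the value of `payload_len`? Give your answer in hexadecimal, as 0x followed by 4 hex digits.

0x3E6F

`payload_len` follows `width` (1 byte), so it starts at byte offset 1 and occupies 2 bytes.
Bytes at offsets 1..2: 3E 6F.
Big-endian: lowest address holds the most-significant byte.
The bytes are already most-significant first: 0x3E6F.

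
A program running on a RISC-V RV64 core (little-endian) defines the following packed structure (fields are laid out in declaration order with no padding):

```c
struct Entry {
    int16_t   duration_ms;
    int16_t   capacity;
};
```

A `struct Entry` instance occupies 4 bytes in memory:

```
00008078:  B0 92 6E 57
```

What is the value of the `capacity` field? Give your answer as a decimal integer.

22382

`capacity` follows `duration_ms` (2 bytes), so it starts at byte offset 2 and occupies 2 bytes.
Bytes at offsets 2..3: 6E 57.
In little-endian order the low byte comes first in memory.
Reassemble most-significant byte first: 57 6E → 0x576E.
0x576E = 22382.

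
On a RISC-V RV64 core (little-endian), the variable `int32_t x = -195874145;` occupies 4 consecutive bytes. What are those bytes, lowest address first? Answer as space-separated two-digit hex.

Two's complement of -195874145 in 32 bits: 195874145 = 0x0BACCD61; invert → 0xF453329E; add 1 → 0xF453329F.
Split into bytes (most-significant first): F4 53 32 9F.
Little-endian: lowest address holds the least-significant byte.
So at ascending addresses the bytes are 9F 32 53 F4.

9F 32 53 F4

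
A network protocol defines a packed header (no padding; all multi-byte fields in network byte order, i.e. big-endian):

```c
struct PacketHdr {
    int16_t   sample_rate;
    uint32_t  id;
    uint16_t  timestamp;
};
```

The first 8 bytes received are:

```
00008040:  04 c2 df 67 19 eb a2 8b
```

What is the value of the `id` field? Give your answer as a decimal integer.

`id` follows `sample_rate` (2 bytes), so it starts at byte offset 2 and occupies 4 bytes.
Bytes at offsets 2..5: DF 67 19 EB.
In big-endian order the high byte comes first in memory.
The bytes are already most-significant first: 0xDF6719EB.
0xDF6719EB = 3748076011.

3748076011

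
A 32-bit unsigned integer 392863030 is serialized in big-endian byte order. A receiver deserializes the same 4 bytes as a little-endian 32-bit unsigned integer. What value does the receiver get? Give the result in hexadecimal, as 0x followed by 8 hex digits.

0x369D6A17

392863030 in 32-bit hexadecimal is 0x176A9D36.
Stored big-endian, the bytes at ascending addresses are 17 6A 9D 36.
Read back as little-endian, the first byte is least significant, giving 0x369D6A17.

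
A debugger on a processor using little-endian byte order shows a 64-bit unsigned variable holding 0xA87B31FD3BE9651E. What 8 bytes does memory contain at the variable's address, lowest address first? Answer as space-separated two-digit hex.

Split into bytes (most-significant first): A8 7B 31 FD 3B E9 65 1E.
Little-endian: lowest address holds the least-significant byte.
So at ascending addresses the bytes are 1E 65 E9 3B FD 31 7B A8.

1E 65 E9 3B FD 31 7B A8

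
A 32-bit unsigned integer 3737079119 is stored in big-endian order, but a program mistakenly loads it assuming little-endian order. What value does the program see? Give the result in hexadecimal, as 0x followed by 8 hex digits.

3737079119 in 32-bit hexadecimal is 0xDEBF4D4F.
Stored big-endian, the bytes at ascending addresses are DE BF 4D 4F.
Read back as little-endian, the first byte is least significant, giving 0x4F4DBFDE.

0x4F4DBFDE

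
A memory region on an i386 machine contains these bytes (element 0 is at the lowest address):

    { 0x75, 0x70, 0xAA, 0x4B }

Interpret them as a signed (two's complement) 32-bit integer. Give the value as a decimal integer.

In little-endian order the low byte comes first in memory.
Reassemble most-significant byte first: 4B AA 70 75 → 0x4BAA7075.
0x4BAA7075 = 1269461109.

1269461109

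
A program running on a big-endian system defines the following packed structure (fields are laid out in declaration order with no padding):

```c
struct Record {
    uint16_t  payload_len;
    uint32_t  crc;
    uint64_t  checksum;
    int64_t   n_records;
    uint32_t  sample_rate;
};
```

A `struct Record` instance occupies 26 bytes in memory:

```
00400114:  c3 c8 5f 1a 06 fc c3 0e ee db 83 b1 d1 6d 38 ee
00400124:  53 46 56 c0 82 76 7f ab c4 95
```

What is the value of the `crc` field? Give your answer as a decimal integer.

`crc` follows `payload_len` (2 bytes), so it starts at byte offset 2 and occupies 4 bytes.
Bytes at offsets 2..5: 5F 1A 06 FC.
In big-endian order the high byte comes first in memory.
The bytes are already most-significant first: 0x5F1A06FC.
0x5F1A06FC = 1595541244.

1595541244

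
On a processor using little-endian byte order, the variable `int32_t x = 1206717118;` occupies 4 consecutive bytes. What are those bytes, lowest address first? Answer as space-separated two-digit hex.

1206717118 in hexadecimal, padded to 32 bits, is 0x47ED0ABE.
Split into bytes (most-significant first): 47 ED 0A BE.
Little-endian stores the least-significant byte at the lowest address.
So at ascending addresses the bytes are BE 0A ED 47.

BE 0A ED 47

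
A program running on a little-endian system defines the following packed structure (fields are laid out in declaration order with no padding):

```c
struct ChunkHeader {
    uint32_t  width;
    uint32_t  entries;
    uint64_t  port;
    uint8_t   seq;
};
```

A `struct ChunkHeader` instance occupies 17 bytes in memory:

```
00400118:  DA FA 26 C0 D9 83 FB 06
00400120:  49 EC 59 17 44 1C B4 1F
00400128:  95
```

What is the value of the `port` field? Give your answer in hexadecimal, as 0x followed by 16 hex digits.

0x1FB41C441759EC49

`port` follows `width` (4 B), `entries` (4 B), so it starts at offset 4 + 4 = 8 and occupies 8 bytes.
Bytes at offsets 8..15: 49 EC 59 17 44 1C B4 1F.
Little-endian stores the least-significant byte at the lowest address.
Reassemble most-significant byte first: 1F B4 1C 44 17 59 EC 49 → 0x1FB41C441759EC49.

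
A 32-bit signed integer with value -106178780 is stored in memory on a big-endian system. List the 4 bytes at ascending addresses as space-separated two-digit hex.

Two's complement of -106178780 in 32 bits: 106178780 = 0x065428DC; invert → 0xF9ABD723; add 1 → 0xF9ABD724.
Split into bytes (most-significant first): F9 AB D7 24.
Big-endian stores the most-significant byte at the lowest address.
So the memory order matches the most-significant-first order: F9 AB D7 24.

F9 AB D7 24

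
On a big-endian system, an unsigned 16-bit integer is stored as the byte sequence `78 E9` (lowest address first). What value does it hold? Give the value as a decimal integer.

30953

Big-endian: lowest address holds the most-significant byte.
The bytes are already most-significant first: 0x78E9.
0x78E9 = 30953.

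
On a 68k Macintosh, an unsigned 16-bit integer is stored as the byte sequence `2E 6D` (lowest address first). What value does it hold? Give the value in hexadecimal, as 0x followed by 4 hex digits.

0x2E6D

Big-endian: lowest address holds the most-significant byte.
The bytes are already most-significant first: 0x2E6D.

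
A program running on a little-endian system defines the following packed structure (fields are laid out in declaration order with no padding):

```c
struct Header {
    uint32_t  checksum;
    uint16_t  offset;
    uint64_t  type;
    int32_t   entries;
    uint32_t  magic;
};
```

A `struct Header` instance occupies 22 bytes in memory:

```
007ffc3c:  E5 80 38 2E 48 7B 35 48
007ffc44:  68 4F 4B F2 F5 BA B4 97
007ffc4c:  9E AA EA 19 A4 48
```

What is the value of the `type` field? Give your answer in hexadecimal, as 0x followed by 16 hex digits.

`type` follows `checksum` (4 B), `offset` (2 B), so it starts at offset 4 + 2 = 6 and occupies 8 bytes.
Bytes at offsets 6..13: 35 48 68 4F 4B F2 F5 BA.
Little-endian stores the least-significant byte at the lowest address.
Reassemble most-significant byte first: BA F5 F2 4B 4F 68 48 35 → 0xBAF5F24B4F684835.

0xBAF5F24B4F684835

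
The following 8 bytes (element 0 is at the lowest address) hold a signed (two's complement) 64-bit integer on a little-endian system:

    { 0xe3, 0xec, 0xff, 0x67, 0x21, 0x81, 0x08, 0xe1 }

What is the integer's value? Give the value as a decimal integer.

Little-endian: lowest address holds the least-significant byte.
Reassemble most-significant byte first: E1 08 81 21 67 FF EC E3 → 0xE108812167FFECE3.
Top bit is set, so as a signed 64-bit value this is 0xE108812167FFECE3 − 2^64 = -2231391634883351325.

-2231391634883351325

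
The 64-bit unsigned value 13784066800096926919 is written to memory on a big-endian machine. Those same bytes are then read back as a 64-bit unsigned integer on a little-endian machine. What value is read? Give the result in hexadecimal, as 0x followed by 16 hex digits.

13784066800096926919 in 64-bit hexadecimal is 0xBF4AD7B93C085CC7.
Stored big-endian, the bytes at ascending addresses are BF 4A D7 B9 3C 08 5C C7.
Read back as little-endian, the first byte is least significant, giving 0xC75C083CB9D74ABF.

0xC75C083CB9D74ABF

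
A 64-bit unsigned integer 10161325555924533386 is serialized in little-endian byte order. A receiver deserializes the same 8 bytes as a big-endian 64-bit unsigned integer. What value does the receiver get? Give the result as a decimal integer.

9944224572075607181

10161325555924533386 in 64-bit hexadecimal is 0x8D0447C18FFB008A.
Stored little-endian, the bytes at ascending addresses are 8A 00 FB 8F C1 47 04 8D.
Read back as big-endian, the last byte is least significant, giving 0x8A00FB8FC147048D.
0x8A00FB8FC147048D = 9944224572075607181.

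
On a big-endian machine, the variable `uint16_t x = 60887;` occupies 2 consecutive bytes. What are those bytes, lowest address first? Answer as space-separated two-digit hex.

ED D7

60887 in hexadecimal, padded to 16 bits, is 0xEDD7.
Split into bytes (most-significant first): ED D7.
Big-endian stores the most-significant byte at the lowest address.
So the memory order matches the most-significant-first order: ED D7.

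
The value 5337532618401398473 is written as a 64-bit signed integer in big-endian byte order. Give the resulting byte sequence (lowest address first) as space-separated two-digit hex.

5337532618401398473 in hexadecimal, padded to 64 bits, is 0x4A12B9A310E03EC9.
Split into bytes (most-significant first): 4A 12 B9 A3 10 E0 3E C9.
Big-endian: lowest address holds the most-significant byte.
So the memory order matches the most-significant-first order: 4A 12 B9 A3 10 E0 3E C9.

4A 12 B9 A3 10 E0 3E C9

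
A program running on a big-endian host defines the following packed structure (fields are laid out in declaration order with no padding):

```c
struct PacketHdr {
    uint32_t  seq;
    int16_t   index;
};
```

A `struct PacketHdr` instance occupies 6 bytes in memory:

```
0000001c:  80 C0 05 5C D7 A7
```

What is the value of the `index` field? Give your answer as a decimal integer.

`index` follows `seq` (4 bytes), so it starts at byte offset 4 and occupies 2 bytes.
Bytes at offsets 4..5: D7 A7.
Big-endian stores the most-significant byte at the lowest address.
The bytes are already most-significant first: 0xD7A7.
Top bit is set, so as a signed 16-bit value this is 0xD7A7 − 2^16 = -10329.

-10329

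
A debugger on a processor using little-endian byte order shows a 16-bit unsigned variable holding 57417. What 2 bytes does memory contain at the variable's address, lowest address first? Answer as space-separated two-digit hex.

49 E0

57417 in hexadecimal, padded to 16 bits, is 0xE049.
Split into bytes (most-significant first): E0 49.
In little-endian order the low byte comes first in memory.
So at ascending addresses the bytes are 49 E0.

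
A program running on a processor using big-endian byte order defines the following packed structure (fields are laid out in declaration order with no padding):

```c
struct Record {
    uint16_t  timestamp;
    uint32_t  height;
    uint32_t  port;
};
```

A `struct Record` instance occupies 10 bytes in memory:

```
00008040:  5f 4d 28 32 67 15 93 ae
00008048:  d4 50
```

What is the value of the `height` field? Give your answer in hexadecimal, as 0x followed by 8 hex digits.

0x28326715

`height` follows `timestamp` (2 bytes), so it starts at byte offset 2 and occupies 4 bytes.
Bytes at offsets 2..5: 28 32 67 15.
In big-endian order the high byte comes first in memory.
The bytes are already most-significant first: 0x28326715.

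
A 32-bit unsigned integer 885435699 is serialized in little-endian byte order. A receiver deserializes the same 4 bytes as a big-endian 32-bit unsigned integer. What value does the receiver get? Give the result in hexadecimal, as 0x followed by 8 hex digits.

885435699 in 32-bit hexadecimal is 0x34C6AD33.
Stored little-endian, the bytes at ascending addresses are 33 AD C6 34.
Read back as big-endian, the last byte is least significant, giving 0x33ADC634.

0x33ADC634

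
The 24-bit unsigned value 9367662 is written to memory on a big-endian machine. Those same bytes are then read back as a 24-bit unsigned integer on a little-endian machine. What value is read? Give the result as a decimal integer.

7270542

9367662 in 24-bit hexadecimal is 0x8EF06E.
Stored big-endian, the bytes at ascending addresses are 8E F0 6E.
Read back as little-endian, the first byte is least significant, giving 0x6EF08E.
0x6EF08E = 7270542.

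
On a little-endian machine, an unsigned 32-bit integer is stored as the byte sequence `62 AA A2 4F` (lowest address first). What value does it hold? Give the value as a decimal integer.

1336060514

Little-endian: lowest address holds the least-significant byte.
Reassemble most-significant byte first: 4F A2 AA 62 → 0x4FA2AA62.
0x4FA2AA62 = 1336060514.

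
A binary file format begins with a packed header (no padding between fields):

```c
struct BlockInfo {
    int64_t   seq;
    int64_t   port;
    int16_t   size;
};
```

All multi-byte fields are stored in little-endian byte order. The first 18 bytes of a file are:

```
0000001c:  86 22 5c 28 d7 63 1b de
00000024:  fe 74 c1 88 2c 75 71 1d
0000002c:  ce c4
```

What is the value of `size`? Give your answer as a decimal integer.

`size` follows `seq` (8 B), `port` (8 B), so it starts at offset 8 + 8 = 16 and occupies 2 bytes.
Bytes at offsets 16..17: CE C4.
In little-endian order the low byte comes first in memory.
Reassemble most-significant byte first: C4 CE → 0xC4CE.
Top bit is set, so as a signed 16-bit value this is 0xC4CE − 2^16 = -15154.

-15154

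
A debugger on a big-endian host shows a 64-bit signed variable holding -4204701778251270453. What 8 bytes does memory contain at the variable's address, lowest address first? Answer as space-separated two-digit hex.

C5 A5 E6 02 98 E1 36 CB

Two's complement of -4204701778251270453 in 64 bits: 4204701778251270453 = 0x3A5A19FD671EC935; invert → 0xC5A5E60298E136CA; add 1 → 0xC5A5E60298E136CB.
Split into bytes (most-significant first): C5 A5 E6 02 98 E1 36 CB.
Big-endian: lowest address holds the most-significant byte.
So the memory order matches the most-significant-first order: C5 A5 E6 02 98 E1 36 CB.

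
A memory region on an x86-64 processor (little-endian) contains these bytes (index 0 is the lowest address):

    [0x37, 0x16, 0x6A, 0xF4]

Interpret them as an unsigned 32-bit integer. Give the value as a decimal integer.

In little-endian order the low byte comes first in memory.
Reassemble most-significant byte first: F4 6A 16 37 → 0xF46A1637.
0xF46A1637 = 4100593207.

4100593207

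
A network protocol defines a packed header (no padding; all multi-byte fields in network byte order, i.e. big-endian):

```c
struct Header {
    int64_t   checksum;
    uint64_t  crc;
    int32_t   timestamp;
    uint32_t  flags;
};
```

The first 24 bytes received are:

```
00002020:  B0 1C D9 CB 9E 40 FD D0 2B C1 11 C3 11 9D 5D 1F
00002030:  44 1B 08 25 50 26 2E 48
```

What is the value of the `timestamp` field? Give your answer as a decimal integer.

1142622245

`timestamp` follows `checksum` (8 B), `crc` (8 B), so it starts at offset 8 + 8 = 16 and occupies 4 bytes.
Bytes at offsets 16..19: 44 1B 08 25.
Big-endian: lowest address holds the most-significant byte.
The bytes are already most-significant first: 0x441B0825.
0x441B0825 = 1142622245.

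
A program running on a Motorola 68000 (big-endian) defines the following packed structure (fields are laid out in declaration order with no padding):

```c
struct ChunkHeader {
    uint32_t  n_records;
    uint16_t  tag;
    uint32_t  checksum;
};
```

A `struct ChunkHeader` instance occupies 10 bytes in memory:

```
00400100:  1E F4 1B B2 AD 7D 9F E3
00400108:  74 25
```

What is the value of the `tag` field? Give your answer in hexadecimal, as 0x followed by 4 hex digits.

0xAD7D

`tag` follows `n_records` (4 bytes), so it starts at byte offset 4 and occupies 2 bytes.
Bytes at offsets 4..5: AD 7D.
Big-endian: lowest address holds the most-significant byte.
The bytes are already most-significant first: 0xAD7D.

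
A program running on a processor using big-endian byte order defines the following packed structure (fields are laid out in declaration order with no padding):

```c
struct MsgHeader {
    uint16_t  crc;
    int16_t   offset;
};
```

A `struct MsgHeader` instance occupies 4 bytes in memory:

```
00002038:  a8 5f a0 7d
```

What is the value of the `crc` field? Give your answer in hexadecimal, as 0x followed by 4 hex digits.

0xA85F

`crc` is the first field, at byte offset 0, occupying 2 bytes.
Bytes at offsets 0..1: A8 5F.
Big-endian: lowest address holds the most-significant byte.
The bytes are already most-significant first: 0xA85F.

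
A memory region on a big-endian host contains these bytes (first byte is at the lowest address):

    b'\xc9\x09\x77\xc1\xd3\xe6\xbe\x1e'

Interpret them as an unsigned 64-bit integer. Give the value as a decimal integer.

In big-endian order the high byte comes first in memory.
The bytes are already most-significant first: 0xC90977C1D3E6BE1E.
0xC90977C1D3E6BE1E = 14486241350781419038.

14486241350781419038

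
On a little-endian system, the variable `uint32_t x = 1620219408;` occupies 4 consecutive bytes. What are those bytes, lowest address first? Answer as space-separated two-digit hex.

10 96 92 60

1620219408 in hexadecimal, padded to 32 bits, is 0x60929610.
Split into bytes (most-significant first): 60 92 96 10.
Little-endian stores the least-significant byte at the lowest address.
So at ascending addresses the bytes are 10 96 92 60.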